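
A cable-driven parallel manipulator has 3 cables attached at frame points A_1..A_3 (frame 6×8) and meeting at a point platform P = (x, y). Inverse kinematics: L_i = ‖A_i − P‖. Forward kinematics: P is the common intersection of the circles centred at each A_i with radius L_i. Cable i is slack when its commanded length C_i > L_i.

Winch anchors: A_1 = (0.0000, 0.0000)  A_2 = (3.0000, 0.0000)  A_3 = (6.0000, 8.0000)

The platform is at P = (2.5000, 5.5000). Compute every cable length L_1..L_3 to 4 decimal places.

L_1 = √((0.0000−2.5000)² + (0.0000−5.5000)²) = 6.0415
L_2 = √((3.0000−2.5000)² + (0.0000−5.5000)²) = 5.5227
L_3 = √((6.0000−2.5000)² + (8.0000−5.5000)²) = 4.3012

(6.0415, 5.5227, 4.3012)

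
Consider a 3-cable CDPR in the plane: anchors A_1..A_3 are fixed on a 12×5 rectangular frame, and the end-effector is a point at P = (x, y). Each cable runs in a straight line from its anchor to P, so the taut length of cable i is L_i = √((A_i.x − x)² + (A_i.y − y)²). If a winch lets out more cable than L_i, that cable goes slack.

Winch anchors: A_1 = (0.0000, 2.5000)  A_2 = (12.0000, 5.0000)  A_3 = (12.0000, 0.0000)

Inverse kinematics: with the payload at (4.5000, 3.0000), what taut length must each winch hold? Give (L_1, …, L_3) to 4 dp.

L_1: Δ = A_1−P = (-4.5000, -0.5000) → ‖Δ‖ = √20.5000 = 4.5277
L_2: Δ = A_2−P = (7.5000, 2.0000) → ‖Δ‖ = √60.2500 = 7.7621
L_3: Δ = A_3−P = (7.5000, -3.0000) → ‖Δ‖ = √65.2500 = 8.0777

(4.5277, 7.7621, 8.0777)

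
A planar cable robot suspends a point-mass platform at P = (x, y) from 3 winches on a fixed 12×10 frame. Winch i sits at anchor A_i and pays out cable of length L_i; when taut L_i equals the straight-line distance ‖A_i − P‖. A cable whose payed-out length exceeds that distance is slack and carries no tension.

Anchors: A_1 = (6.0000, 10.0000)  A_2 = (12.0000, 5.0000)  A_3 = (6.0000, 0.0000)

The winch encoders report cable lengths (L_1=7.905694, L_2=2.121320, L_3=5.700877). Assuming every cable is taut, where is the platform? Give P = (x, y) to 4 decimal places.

expand ‖A_i−P‖²=L_i² and subtract eq 1 (q_i ≔ ‖A_i‖²−L_i²)
q_1 = 36.0000+100.0000−62.5000 = 73.5000
eq1−eq2 → [-12.0000  10.0000]·P = -91.0000
eq1−eq3 → [0.0000  20.0000]·P = 70.0000
2×2 solve → P = (10.5000, 3.5000)

(10.5000, 3.5000)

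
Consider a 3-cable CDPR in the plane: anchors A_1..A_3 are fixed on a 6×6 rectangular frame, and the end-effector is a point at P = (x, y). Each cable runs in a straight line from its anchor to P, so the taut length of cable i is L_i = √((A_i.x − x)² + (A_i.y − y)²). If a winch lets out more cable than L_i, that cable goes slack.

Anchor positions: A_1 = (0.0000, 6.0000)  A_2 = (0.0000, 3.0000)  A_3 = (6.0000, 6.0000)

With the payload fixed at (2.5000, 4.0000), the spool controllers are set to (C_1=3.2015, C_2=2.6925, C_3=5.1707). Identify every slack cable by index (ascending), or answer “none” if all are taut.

3

i=1: geometric 3.2016 vs commanded 3.2015 ⇒ taut
i=2: geometric 2.6926 vs commanded 2.6925 ⇒ taut
i=3: geometric 4.0311 vs commanded 5.1707 ⇒ slack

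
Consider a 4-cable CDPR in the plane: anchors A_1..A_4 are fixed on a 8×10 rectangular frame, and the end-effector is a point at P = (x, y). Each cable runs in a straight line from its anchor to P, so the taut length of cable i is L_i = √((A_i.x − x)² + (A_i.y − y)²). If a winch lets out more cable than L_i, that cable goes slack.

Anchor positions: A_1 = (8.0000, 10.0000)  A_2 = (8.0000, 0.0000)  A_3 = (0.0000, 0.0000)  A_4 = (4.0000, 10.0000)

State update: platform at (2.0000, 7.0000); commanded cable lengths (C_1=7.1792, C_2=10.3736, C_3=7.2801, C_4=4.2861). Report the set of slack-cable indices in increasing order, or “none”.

1, 2, 4

i=1: geometric 6.7082 vs commanded 7.1792 ⇒ slack
i=2: geometric 9.2195 vs commanded 10.3736 ⇒ slack
i=3: geometric 7.2801 vs commanded 7.2801 ⇒ taut
i=4: geometric 3.6056 vs commanded 4.2861 ⇒ slack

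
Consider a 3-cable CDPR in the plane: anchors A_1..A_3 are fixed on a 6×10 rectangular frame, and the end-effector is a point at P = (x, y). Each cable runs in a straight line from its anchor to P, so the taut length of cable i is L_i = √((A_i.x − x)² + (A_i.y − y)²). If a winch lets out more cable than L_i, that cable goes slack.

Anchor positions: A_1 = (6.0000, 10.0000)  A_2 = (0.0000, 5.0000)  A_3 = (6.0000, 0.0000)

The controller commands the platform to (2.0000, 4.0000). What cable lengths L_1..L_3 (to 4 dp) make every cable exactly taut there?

L_1 = √((6.0000−2.0000)² + (10.0000−4.0000)²) = 7.2111
L_2 = √((0.0000−2.0000)² + (5.0000−4.0000)²) = 2.2361
L_3 = √((6.0000−2.0000)² + (0.0000−4.0000)²) = 5.6569

(7.2111, 2.2361, 5.6569)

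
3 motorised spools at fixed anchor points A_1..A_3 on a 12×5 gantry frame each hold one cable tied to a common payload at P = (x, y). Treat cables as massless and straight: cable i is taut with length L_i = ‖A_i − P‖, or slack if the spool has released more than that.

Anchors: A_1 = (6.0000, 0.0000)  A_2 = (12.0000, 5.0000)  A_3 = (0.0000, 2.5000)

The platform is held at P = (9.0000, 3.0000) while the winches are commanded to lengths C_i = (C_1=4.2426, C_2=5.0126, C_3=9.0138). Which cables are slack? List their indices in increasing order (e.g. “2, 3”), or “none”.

i=1: geometric 4.2426 vs commanded 4.2426 ⇒ taut
i=2: geometric 3.6056 vs commanded 5.0126 ⇒ slack
i=3: geometric 9.0139 vs commanded 9.0138 ⇒ taut

2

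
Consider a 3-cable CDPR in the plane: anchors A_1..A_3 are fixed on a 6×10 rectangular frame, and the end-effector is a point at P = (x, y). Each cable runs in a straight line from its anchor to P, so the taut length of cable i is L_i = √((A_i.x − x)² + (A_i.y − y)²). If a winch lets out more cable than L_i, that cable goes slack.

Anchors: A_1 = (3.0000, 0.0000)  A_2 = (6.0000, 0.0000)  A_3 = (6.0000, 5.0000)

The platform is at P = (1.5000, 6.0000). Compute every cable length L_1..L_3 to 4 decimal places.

(6.1847, 7.5000, 4.6098)

L_1 = √((3.0000−1.5000)² + (0.0000−6.0000)²) = 6.1847
L_2 = √((6.0000−1.5000)² + (0.0000−6.0000)²) = 7.5000
L_3 = √((6.0000−1.5000)² + (5.0000−6.0000)²) = 4.6098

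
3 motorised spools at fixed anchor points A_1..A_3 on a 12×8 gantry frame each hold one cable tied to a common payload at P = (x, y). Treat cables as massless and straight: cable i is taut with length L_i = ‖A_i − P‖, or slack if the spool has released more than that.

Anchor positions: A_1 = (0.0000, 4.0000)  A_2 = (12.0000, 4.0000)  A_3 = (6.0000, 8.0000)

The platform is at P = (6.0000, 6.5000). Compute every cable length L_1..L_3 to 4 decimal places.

cable 1: Δx=-6.0000, Δy=-2.5000; L_1 = √(Δx²+Δy²) = 6.5000
cable 2: Δx=6.0000, Δy=-2.5000; L_2 = √(Δx²+Δy²) = 6.5000
cable 3: Δx=0.0000, Δy=1.5000; L_3 = √(Δx²+Δy²) = 1.5000

(6.5000, 6.5000, 1.5000)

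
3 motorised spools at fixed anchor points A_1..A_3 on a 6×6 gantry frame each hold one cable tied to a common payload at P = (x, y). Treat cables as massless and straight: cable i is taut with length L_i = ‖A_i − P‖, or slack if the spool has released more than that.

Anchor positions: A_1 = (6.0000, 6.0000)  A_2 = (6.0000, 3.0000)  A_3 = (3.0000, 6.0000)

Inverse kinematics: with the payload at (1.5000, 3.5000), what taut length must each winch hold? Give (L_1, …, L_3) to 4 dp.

(5.1478, 4.5277, 2.9155)

L_1: Δ = A_1−P = (4.5000, 2.5000) → ‖Δ‖ = √26.5000 = 5.1478
L_2: Δ = A_2−P = (4.5000, -0.5000) → ‖Δ‖ = √20.5000 = 4.5277
L_3: Δ = A_3−P = (1.5000, 2.5000) → ‖Δ‖ = √8.5000 = 2.9155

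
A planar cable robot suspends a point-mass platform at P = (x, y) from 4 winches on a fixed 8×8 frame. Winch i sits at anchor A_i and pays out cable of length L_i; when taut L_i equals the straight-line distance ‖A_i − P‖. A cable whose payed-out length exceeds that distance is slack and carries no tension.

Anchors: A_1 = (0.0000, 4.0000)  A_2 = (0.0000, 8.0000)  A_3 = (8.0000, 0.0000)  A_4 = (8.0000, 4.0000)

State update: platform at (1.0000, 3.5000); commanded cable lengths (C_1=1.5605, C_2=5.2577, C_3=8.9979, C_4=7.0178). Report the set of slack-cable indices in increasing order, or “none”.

1, 2, 3

i=1: geometric 1.1180 vs commanded 1.5605 ⇒ slack
i=2: geometric 4.6098 vs commanded 5.2577 ⇒ slack
i=3: geometric 7.8262 vs commanded 8.9979 ⇒ slack
i=4: geometric 7.0178 vs commanded 7.0178 ⇒ taut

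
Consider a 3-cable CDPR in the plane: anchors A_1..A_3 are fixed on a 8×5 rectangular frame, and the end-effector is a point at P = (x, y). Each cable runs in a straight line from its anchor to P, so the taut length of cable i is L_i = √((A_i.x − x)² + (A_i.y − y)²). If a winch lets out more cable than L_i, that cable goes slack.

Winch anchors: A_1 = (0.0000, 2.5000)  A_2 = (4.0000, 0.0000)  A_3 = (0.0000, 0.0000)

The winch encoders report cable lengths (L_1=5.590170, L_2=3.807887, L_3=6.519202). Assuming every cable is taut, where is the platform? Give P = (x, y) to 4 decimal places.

(5.5000, 3.5000)

circle eqns → linear via eq_j − eq_1; set q_j = A_j·A_j − L_j²
q_1 = 0.0000+6.2500−31.2500 = -25.0000
-8.0000·x + 5.0000·y = q_1−q_2 = -26.5000
0.0000·x + 5.0000·y = q_1−q_3 = 17.5000
solve first two rows → x=5.5000, y=3.5000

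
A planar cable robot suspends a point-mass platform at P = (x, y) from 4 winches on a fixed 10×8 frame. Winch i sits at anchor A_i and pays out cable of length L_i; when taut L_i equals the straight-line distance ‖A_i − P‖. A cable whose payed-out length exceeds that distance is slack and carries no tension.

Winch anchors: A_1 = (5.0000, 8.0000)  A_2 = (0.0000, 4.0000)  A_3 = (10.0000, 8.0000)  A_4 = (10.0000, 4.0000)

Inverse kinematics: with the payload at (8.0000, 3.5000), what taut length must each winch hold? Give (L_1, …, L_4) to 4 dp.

(5.4083, 8.0156, 4.9244, 2.0616)

L_1: Δ = A_1−P = (-3.0000, 4.5000) → ‖Δ‖ = √29.2500 = 5.4083
L_2: Δ = A_2−P = (-8.0000, 0.5000) → ‖Δ‖ = √64.2500 = 8.0156
L_3: Δ = A_3−P = (2.0000, 4.5000) → ‖Δ‖ = √24.2500 = 4.9244
L_4: Δ = A_4−P = (2.0000, 0.5000) → ‖Δ‖ = √4.2500 = 2.0616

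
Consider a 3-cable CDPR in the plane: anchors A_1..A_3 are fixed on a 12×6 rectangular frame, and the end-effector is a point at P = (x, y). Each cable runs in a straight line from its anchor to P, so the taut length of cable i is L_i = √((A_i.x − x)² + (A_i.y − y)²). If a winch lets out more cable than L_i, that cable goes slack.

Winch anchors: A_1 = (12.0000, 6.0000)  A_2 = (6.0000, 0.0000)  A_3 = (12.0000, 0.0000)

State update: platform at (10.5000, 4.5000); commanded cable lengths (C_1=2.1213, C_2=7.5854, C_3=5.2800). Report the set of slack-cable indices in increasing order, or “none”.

2, 3

i=1: geometric 2.1213 vs commanded 2.1213 ⇒ taut
i=2: geometric 6.3640 vs commanded 7.5854 ⇒ slack
i=3: geometric 4.7434 vs commanded 5.2800 ⇒ slack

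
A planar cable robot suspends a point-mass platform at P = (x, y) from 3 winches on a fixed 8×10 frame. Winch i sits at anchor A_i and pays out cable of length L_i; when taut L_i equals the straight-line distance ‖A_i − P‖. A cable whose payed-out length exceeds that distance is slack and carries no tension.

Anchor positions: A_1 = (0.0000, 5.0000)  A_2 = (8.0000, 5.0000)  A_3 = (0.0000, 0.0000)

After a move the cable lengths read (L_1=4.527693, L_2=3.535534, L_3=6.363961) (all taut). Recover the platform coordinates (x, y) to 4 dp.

each cable: (A_i−P)·(A_i−P) = L_i²; let c_i = ‖A_i‖²−L_i²
c_1 = 0.0000+25.0000−20.5000 = 4.5000
row 1: -16.0000x + 0.0000y = -72.0000  (c_2=76.5000)
row 2: 0.0000x + 10.0000y = 45.0000  (c_3=-40.5000)
Cramer on rows 1–2 → x = 4.5000, y = 4.5000

(4.5000, 4.5000)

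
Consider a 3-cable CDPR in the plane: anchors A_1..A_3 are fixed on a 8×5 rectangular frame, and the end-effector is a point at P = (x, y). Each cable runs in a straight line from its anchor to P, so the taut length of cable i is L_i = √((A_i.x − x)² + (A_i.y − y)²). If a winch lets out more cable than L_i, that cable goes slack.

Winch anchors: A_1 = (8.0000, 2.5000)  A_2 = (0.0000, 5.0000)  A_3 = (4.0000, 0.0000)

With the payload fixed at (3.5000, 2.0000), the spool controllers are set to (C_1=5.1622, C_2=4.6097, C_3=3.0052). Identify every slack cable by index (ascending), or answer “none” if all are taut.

1, 3

i=1: geometric 4.5277 vs commanded 5.1622 ⇒ slack
i=2: geometric 4.6098 vs commanded 4.6097 ⇒ taut
i=3: geometric 2.0616 vs commanded 3.0052 ⇒ slack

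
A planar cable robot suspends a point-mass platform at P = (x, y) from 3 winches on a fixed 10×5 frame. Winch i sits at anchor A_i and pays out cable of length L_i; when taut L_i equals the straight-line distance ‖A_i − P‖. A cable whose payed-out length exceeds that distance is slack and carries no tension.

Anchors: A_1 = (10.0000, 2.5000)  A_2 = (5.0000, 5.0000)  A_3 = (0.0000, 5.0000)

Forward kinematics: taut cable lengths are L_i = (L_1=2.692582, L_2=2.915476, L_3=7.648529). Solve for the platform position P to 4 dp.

(7.5000, 3.5000)

expand ‖A_i−P‖²=L_i² and subtract eq 1 (q_i ≔ ‖A_i‖²−L_i²)
q_1 = 100.0000+6.2500−7.2500 = 99.0000
eq1−eq2 → [10.0000  -5.0000]·P = 57.5000
eq1−eq3 → [20.0000  -5.0000]·P = 132.5000
2×2 solve → P = (7.5000, 3.5000)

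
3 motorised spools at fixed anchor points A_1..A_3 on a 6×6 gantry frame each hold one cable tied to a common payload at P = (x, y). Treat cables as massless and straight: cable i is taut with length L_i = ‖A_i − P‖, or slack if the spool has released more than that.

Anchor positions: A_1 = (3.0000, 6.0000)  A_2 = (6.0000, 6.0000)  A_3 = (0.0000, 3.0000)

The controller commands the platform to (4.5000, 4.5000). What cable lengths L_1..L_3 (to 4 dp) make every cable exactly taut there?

L_1 = √((3.0000−4.5000)² + (6.0000−4.5000)²) = 2.1213
L_2 = √((6.0000−4.5000)² + (6.0000−4.5000)²) = 2.1213
L_3 = √((0.0000−4.5000)² + (3.0000−4.5000)²) = 4.7434

(2.1213, 2.1213, 4.7434)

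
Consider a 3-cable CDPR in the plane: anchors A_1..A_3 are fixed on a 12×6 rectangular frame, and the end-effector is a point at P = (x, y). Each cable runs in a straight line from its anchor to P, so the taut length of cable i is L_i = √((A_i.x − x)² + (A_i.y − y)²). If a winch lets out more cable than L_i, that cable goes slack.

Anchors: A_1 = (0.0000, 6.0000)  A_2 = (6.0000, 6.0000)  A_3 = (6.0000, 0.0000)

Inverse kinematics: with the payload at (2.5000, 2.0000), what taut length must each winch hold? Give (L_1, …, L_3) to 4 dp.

(4.7170, 5.3151, 4.0311)

L_1: Δ = A_1−P = (-2.5000, 4.0000) → ‖Δ‖ = √22.2500 = 4.7170
L_2: Δ = A_2−P = (3.5000, 4.0000) → ‖Δ‖ = √28.2500 = 5.3151
L_3: Δ = A_3−P = (3.5000, -2.0000) → ‖Δ‖ = √16.2500 = 4.0311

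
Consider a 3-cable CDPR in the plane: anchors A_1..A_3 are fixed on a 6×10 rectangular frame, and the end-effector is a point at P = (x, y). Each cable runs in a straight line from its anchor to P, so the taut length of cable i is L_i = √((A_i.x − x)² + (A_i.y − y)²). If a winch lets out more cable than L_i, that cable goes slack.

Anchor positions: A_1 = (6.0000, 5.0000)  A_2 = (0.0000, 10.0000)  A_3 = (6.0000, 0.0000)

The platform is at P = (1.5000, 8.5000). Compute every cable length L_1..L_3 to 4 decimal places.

(5.7009, 2.1213, 9.6177)

L_1 = √((6.0000−1.5000)² + (5.0000−8.5000)²) = 5.7009
L_2 = √((0.0000−1.5000)² + (10.0000−8.5000)²) = 2.1213
L_3 = √((6.0000−1.5000)² + (0.0000−8.5000)²) = 9.6177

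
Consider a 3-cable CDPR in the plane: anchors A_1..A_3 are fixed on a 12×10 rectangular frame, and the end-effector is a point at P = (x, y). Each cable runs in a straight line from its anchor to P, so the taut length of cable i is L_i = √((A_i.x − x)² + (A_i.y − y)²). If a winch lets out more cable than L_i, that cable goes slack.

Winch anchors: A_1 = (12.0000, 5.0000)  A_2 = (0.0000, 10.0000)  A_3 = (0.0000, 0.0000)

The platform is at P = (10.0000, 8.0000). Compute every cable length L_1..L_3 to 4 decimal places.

(3.6056, 10.1980, 12.8062)

L_1: Δ = A_1−P = (2.0000, -3.0000) → ‖Δ‖ = √13.0000 = 3.6056
L_2: Δ = A_2−P = (-10.0000, 2.0000) → ‖Δ‖ = √104.0000 = 10.1980
L_3: Δ = A_3−P = (-10.0000, -8.0000) → ‖Δ‖ = √164.0000 = 12.8062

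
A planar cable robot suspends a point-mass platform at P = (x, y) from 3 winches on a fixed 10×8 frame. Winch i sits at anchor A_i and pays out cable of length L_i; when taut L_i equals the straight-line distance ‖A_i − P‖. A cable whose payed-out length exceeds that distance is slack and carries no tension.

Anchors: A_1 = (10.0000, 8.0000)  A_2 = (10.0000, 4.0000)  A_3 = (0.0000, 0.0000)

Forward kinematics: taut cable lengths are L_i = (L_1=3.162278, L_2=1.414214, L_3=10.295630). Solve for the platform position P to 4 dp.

expand ‖A_i−P‖²=L_i² and subtract eq 1 (k_i ≔ ‖A_i‖²−L_i²)
k_1 = 100.0000+64.0000−10.0000 = 154.0000
eq1−eq2 → [0.0000  8.0000]·P = 40.0000
eq1−eq3 → [20.0000  16.0000]·P = 260.0000
2×2 solve → P = (9.0000, 5.0000)

(9.0000, 5.0000)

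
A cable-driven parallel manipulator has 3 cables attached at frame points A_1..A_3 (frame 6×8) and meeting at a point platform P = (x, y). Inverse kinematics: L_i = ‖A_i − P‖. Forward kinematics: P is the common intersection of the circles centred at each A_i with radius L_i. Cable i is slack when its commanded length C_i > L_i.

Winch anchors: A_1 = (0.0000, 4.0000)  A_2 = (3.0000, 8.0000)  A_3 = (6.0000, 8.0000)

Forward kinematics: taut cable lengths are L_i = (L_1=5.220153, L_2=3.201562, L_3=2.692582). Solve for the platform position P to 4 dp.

each cable: (A_i−P)·(A_i−P) = L_i²; let c_i = ‖A_i‖²−L_i²
c_1 = 0.0000+16.0000−27.2500 = -11.2500
row 1: -6.0000x − 8.0000y = -74.0000  (c_2=62.7500)
row 2: -12.0000x − 8.0000y = -104.0000  (c_3=92.7500)
Cramer on rows 1–2 → x = 5.0000, y = 5.5000

(5.0000, 5.5000)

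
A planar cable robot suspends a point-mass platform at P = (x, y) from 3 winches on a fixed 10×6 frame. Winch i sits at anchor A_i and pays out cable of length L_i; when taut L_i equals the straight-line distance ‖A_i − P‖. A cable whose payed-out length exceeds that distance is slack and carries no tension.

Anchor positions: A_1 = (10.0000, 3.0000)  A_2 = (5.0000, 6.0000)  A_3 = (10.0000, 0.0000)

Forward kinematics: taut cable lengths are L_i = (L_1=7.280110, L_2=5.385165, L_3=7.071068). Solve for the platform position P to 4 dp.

expand ‖A_i−P‖²=L_i² and subtract eq 1 (q_i ≔ ‖A_i‖²−L_i²)
q_1 = 100.0000+9.0000−53.0000 = 56.0000
eq1−eq2 → [10.0000  -6.0000]·P = 24.0000
eq1−eq3 → [0.0000  6.0000]·P = 6.0000
2×2 solve → P = (3.0000, 1.0000)

(3.0000, 1.0000)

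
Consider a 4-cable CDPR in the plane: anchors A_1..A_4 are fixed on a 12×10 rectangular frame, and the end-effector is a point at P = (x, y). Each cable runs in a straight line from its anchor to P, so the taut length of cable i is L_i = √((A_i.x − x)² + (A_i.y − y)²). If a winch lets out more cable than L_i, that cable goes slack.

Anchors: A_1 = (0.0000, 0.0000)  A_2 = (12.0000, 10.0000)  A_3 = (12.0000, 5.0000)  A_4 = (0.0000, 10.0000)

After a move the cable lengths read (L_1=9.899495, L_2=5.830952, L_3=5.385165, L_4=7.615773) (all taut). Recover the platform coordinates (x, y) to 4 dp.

expand ‖A_i−P‖²=L_i² and subtract eq 1 (q_i ≔ ‖A_i‖²−L_i²)
q_1 = 0.0000+0.0000−98.0000 = -98.0000
eq1−eq2 → [-24.0000  -20.0000]·P = -308.0000
eq1−eq3 → [-24.0000  -10.0000]·P = -238.0000
eq1−eq4 → [0.0000  -20.0000]·P = -140.0000
2×2 solve → P = (7.0000, 7.0000)
check cable 4: ‖A_4−P‖² = 58.0000 ≈ L_4² = 58.0000 ✓

(7.0000, 7.0000)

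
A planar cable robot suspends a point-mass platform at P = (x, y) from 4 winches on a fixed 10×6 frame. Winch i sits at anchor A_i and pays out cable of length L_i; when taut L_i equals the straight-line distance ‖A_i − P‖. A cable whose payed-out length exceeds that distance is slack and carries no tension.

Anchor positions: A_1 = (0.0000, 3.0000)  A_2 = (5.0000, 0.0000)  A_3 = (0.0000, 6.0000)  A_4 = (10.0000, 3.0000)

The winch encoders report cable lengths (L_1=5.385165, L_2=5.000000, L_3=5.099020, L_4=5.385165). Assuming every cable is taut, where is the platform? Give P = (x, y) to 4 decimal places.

(5.0000, 5.0000)

each cable: (A_i−P)·(A_i−P) = L_i²; let k_i = ‖A_i‖²−L_i²
k_1 = 0.0000+9.0000−29.0000 = -20.0000
row 1: -10.0000x + 6.0000y = -20.0000  (k_2=0.0000)
row 2: 0.0000x − 6.0000y = -30.0000  (k_3=10.0000)
row 3: -20.0000x + 0.0000y = -100.0000  (k_4=80.0000)
Cramer on rows 1–2 → x = 5.0000, y = 5.0000
check cable 4: ‖A_4−P‖² = 29.0000 ≈ L_4² = 29.0000 ✓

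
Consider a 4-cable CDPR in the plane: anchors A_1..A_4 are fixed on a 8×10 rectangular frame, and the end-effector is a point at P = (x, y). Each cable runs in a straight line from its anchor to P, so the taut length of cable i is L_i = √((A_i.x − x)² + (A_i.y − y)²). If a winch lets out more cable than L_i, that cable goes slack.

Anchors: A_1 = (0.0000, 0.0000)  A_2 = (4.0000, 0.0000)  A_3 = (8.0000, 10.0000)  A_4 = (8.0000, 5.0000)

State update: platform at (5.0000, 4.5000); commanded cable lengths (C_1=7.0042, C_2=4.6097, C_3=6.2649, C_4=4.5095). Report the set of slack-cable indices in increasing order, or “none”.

cable 1: √((-5.0000)²+(-4.5000)²)=6.7268, C_1=7.0042: slack
cable 2: √((-1.0000)²+(-4.5000)²)=4.6098, C_2=4.6097: taut
cable 3: √((3.0000)²+(5.5000)²)=6.2650, C_3=6.2649: taut
cable 4: √((3.0000)²+(0.5000)²)=3.0414, C_4=4.5095: slack

1, 4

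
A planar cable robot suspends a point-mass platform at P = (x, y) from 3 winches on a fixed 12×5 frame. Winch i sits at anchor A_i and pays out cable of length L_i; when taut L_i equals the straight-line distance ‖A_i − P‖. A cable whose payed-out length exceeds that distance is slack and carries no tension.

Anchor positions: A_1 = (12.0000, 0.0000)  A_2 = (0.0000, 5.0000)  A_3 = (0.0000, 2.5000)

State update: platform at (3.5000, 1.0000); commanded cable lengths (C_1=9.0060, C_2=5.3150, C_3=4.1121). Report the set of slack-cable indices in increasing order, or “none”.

i=1: geometric 8.5586 vs commanded 9.0060 ⇒ slack
i=2: geometric 5.3151 vs commanded 5.3150 ⇒ taut
i=3: geometric 3.8079 vs commanded 4.1121 ⇒ slack

1, 3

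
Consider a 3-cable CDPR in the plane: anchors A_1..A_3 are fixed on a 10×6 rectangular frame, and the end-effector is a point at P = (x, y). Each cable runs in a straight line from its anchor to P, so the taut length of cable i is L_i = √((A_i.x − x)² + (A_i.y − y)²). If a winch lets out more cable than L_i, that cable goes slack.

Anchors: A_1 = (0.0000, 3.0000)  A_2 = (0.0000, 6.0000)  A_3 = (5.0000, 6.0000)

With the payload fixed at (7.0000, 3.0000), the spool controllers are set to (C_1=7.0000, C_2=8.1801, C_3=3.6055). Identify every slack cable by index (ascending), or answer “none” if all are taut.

2

cable 1: L_1 = ‖A_1−P‖ = 7.0000;  C_1 = 7.0000 → taut
cable 2: L_2 = ‖A_2−P‖ = 7.6158;  C_2 = 8.1801 → slack
cable 3: L_3 = ‖A_3−P‖ = 3.6056;  C_3 = 3.6055 → taut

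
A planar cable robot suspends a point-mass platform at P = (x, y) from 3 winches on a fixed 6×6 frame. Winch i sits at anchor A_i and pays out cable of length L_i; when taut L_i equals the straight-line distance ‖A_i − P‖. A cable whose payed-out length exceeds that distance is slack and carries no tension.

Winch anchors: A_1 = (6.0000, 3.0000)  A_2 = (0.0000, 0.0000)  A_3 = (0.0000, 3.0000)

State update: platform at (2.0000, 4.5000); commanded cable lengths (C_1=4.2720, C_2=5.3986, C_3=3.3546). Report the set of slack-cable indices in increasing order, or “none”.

cable 1: √((4.0000)²+(-1.5000)²)=4.2720, C_1=4.2720: taut
cable 2: √((-2.0000)²+(-4.5000)²)=4.9244, C_2=5.3986: slack
cable 3: √((-2.0000)²+(-1.5000)²)=2.5000, C_3=3.3546: slack

2, 3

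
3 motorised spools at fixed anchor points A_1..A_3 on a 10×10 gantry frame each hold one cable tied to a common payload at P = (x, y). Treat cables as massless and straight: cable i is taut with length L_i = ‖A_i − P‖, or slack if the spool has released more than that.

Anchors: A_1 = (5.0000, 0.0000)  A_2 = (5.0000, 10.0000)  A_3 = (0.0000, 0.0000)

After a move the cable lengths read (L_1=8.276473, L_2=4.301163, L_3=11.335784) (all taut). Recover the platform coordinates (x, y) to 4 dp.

each cable: (A_i−P)·(A_i−P) = L_i²; let c_i = ‖A_i‖²−L_i²
c_1 = 25.0000+0.0000−68.5000 = -43.5000
row 1: 0.0000x − 20.0000y = -150.0000  (c_2=106.5000)
row 2: 10.0000x + 0.0000y = 85.0000  (c_3=-128.5000)
Cramer on rows 1–2 → x = 8.5000, y = 7.5000

(8.5000, 7.5000)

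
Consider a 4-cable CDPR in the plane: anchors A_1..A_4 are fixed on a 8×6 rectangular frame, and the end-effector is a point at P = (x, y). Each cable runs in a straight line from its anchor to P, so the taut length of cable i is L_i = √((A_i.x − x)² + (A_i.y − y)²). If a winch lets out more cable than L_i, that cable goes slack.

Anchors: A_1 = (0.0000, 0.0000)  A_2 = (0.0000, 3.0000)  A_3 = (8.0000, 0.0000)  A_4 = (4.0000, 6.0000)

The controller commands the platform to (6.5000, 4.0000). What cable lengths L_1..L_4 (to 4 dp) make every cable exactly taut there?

L_1: Δ = A_1−P = (-6.5000, -4.0000) → ‖Δ‖ = √58.2500 = 7.6322
L_2: Δ = A_2−P = (-6.5000, -1.0000) → ‖Δ‖ = √43.2500 = 6.5765
L_3: Δ = A_3−P = (1.5000, -4.0000) → ‖Δ‖ = √18.2500 = 4.2720
L_4: Δ = A_4−P = (-2.5000, 2.0000) → ‖Δ‖ = √10.2500 = 3.2016

(7.6322, 6.5765, 4.2720, 3.2016)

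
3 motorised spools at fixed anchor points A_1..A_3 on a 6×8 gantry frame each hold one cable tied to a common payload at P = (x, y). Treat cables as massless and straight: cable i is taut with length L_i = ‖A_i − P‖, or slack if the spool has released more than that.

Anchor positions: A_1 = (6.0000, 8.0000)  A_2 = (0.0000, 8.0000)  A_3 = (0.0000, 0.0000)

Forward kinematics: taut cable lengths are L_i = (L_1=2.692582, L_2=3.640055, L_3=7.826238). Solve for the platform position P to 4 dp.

each cable: (A_i−P)·(A_i−P) = L_i²; let c_i = ‖A_i‖²−L_i²
c_1 = 36.0000+64.0000−7.2500 = 92.7500
row 1: 12.0000x + 0.0000y = 42.0000  (c_2=50.7500)
row 2: 12.0000x + 16.0000y = 154.0000  (c_3=-61.2500)
Cramer on rows 1–2 → x = 3.5000, y = 7.0000

(3.5000, 7.0000)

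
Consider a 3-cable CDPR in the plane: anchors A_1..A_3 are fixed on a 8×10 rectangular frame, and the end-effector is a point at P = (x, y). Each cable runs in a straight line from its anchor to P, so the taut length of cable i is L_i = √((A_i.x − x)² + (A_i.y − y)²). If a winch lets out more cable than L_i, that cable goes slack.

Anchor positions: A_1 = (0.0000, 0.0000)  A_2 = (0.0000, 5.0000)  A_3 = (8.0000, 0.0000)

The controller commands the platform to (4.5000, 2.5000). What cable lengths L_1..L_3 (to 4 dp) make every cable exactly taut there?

L_1 = √((0.0000−4.5000)² + (0.0000−2.5000)²) = 5.1478
L_2 = √((0.0000−4.5000)² + (5.0000−2.5000)²) = 5.1478
L_3 = √((8.0000−4.5000)² + (0.0000−2.5000)²) = 4.3012

(5.1478, 5.1478, 4.3012)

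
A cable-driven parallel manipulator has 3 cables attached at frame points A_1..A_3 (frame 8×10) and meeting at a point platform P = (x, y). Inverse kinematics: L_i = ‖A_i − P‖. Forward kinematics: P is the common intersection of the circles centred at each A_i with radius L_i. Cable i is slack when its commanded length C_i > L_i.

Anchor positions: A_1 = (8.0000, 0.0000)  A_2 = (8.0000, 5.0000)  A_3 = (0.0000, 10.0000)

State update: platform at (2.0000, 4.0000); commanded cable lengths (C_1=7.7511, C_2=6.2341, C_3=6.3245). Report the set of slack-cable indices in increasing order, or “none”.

cable 1: L_1 = ‖A_1−P‖ = 7.2111;  C_1 = 7.7511 → slack
cable 2: L_2 = ‖A_2−P‖ = 6.0828;  C_2 = 6.2341 → slack
cable 3: L_3 = ‖A_3−P‖ = 6.3246;  C_3 = 6.3245 → taut

1, 2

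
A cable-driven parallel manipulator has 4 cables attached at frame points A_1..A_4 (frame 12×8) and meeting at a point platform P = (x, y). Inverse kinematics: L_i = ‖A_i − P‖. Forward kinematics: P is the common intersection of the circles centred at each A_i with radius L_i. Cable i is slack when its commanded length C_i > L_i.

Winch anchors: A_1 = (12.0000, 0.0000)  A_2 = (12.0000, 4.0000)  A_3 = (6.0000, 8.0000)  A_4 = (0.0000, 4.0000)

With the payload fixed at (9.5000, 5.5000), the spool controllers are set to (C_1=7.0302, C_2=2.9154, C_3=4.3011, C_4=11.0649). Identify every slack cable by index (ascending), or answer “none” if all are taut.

1, 4

cable 1: L_1 = ‖A_1−P‖ = 6.0415;  C_1 = 7.0302 → slack
cable 2: L_2 = ‖A_2−P‖ = 2.9155;  C_2 = 2.9154 → taut
cable 3: L_3 = ‖A_3−P‖ = 4.3012;  C_3 = 4.3011 → taut
cable 4: L_4 = ‖A_4−P‖ = 9.6177;  C_4 = 11.0649 → slack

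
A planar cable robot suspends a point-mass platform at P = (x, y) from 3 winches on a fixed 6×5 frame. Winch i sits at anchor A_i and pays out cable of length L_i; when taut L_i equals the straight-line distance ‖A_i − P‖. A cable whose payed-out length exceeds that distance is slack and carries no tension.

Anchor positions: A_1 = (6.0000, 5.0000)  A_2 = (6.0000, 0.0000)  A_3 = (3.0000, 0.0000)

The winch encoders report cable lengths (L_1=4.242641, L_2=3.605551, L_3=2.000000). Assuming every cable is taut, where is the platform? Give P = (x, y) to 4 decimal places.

each cable: (A_i−P)·(A_i−P) = L_i²; let c_i = ‖A_i‖²−L_i²
c_1 = 36.0000+25.0000−18.0000 = 43.0000
row 1: 0.0000x + 10.0000y = 20.0000  (c_2=23.0000)
row 2: 6.0000x + 10.0000y = 38.0000  (c_3=5.0000)
Cramer on rows 1–2 → x = 3.0000, y = 2.0000

(3.0000, 2.0000)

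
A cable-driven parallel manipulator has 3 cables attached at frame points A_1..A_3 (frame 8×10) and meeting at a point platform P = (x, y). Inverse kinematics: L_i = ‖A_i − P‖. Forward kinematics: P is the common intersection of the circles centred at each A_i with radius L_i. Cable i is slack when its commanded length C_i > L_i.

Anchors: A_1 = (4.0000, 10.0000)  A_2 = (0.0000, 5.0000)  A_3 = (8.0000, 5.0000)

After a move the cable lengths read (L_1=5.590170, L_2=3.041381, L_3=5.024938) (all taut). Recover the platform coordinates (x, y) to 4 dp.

circle eqns → linear via eq_j − eq_1; set c_j = A_j·A_j − L_j²
c_1 = 16.0000+100.0000−31.2500 = 84.7500
8.0000·x + 10.0000·y = c_1−c_2 = 69.0000
-8.0000·x + 10.0000·y = c_1−c_3 = 21.0000
solve first two rows → x=3.0000, y=4.5000

(3.0000, 4.5000)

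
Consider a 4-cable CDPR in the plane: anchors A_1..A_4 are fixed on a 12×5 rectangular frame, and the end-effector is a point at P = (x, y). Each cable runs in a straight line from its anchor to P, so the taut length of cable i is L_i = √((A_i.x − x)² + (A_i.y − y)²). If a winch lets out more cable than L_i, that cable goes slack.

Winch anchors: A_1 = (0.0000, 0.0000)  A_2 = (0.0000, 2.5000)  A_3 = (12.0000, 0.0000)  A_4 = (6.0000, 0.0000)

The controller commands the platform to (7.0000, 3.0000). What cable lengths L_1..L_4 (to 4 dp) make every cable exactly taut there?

(7.6158, 7.0178, 5.8310, 3.1623)

cable 1: Δx=-7.0000, Δy=-3.0000; L_1 = √(Δx²+Δy²) = 7.6158
cable 2: Δx=-7.0000, Δy=-0.5000; L_2 = √(Δx²+Δy²) = 7.0178
cable 3: Δx=5.0000, Δy=-3.0000; L_3 = √(Δx²+Δy²) = 5.8310
cable 4: Δx=-1.0000, Δy=-3.0000; L_4 = √(Δx²+Δy²) = 3.1623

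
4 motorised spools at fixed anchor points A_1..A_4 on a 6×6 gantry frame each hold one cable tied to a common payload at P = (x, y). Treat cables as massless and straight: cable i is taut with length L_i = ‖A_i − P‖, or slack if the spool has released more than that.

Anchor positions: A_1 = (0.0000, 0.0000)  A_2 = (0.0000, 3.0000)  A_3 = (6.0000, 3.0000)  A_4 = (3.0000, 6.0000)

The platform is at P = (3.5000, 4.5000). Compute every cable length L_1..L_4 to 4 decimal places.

cable 1: Δx=-3.5000, Δy=-4.5000; L_1 = √(Δx²+Δy²) = 5.7009
cable 2: Δx=-3.5000, Δy=-1.5000; L_2 = √(Δx²+Δy²) = 3.8079
cable 3: Δx=2.5000, Δy=-1.5000; L_3 = √(Δx²+Δy²) = 2.9155
cable 4: Δx=-0.5000, Δy=1.5000; L_4 = √(Δx²+Δy²) = 1.5811

(5.7009, 3.8079, 2.9155, 1.5811)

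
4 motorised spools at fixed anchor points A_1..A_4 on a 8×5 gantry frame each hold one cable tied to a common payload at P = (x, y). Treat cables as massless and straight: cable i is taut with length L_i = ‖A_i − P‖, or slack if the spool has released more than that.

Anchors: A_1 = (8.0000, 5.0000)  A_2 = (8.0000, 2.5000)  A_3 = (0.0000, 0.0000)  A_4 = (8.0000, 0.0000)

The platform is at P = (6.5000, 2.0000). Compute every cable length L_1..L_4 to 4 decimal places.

L_1 = √((8.0000−6.5000)² + (5.0000−2.0000)²) = 3.3541
L_2 = √((8.0000−6.5000)² + (2.5000−2.0000)²) = 1.5811
L_3 = √((0.0000−6.5000)² + (0.0000−2.0000)²) = 6.8007
L_4 = √((8.0000−6.5000)² + (0.0000−2.0000)²) = 2.5000

(3.3541, 1.5811, 6.8007, 2.5000)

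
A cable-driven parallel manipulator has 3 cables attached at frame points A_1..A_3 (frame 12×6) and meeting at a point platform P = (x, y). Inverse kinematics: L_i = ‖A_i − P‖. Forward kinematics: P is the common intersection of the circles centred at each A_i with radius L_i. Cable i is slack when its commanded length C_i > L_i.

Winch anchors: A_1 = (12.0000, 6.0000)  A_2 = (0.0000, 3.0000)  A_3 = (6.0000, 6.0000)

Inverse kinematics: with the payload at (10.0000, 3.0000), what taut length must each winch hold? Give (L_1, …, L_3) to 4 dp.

cable 1: Δx=2.0000, Δy=3.0000; L_1 = √(Δx²+Δy²) = 3.6056
cable 2: Δx=-10.0000, Δy=0.0000; L_2 = √(Δx²+Δy²) = 10.0000
cable 3: Δx=-4.0000, Δy=3.0000; L_3 = √(Δx²+Δy²) = 5.0000

(3.6056, 10.0000, 5.0000)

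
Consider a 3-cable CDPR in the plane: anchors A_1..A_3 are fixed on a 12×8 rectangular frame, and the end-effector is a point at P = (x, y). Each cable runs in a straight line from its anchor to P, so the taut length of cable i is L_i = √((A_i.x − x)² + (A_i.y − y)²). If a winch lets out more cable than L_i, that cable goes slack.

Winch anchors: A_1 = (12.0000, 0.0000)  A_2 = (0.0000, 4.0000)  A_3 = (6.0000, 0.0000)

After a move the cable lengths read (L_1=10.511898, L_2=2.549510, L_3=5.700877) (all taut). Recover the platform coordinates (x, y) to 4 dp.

(2.5000, 4.5000)

circle eqns → linear via eq_j − eq_1; set q_j = A_j·A_j − L_j²
q_1 = 144.0000+0.0000−110.5000 = 33.5000
24.0000·x − 8.0000·y = q_1−q_2 = 24.0000
12.0000·x + 0.0000·y = q_1−q_3 = 30.0000
solve first two rows → x=2.5000, y=4.5000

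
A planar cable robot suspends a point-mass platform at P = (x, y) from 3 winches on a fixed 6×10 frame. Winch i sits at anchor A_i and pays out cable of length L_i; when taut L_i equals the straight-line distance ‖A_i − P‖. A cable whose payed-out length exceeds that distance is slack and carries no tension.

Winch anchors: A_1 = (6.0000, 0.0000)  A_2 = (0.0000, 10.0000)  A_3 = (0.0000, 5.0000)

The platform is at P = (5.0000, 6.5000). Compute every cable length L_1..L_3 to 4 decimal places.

(6.5765, 6.1033, 5.2202)

cable 1: Δx=1.0000, Δy=-6.5000; L_1 = √(Δx²+Δy²) = 6.5765
cable 2: Δx=-5.0000, Δy=3.5000; L_2 = √(Δx²+Δy²) = 6.1033
cable 3: Δx=-5.0000, Δy=-1.5000; L_3 = √(Δx²+Δy²) = 5.2202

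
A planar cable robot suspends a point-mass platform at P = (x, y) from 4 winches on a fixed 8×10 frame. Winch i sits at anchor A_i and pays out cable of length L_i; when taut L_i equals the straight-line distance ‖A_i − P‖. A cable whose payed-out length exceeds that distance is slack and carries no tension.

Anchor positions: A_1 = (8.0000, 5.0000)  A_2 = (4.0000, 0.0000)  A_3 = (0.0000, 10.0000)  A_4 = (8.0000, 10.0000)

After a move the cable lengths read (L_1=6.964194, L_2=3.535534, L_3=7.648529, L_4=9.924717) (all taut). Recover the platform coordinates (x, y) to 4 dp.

(1.5000, 2.5000)

each cable: (A_i−P)·(A_i−P) = L_i²; let c_i = ‖A_i‖²−L_i²
c_1 = 64.0000+25.0000−48.5000 = 40.5000
row 1: 8.0000x + 10.0000y = 37.0000  (c_2=3.5000)
row 2: 16.0000x − 10.0000y = -1.0000  (c_3=41.5000)
row 3: 0.0000x − 10.0000y = -25.0000  (c_4=65.5000)
Cramer on rows 1–2 → x = 1.5000, y = 2.5000
check cable 4: ‖A_4−P‖² = 98.5000 ≈ L_4² = 98.5000 ✓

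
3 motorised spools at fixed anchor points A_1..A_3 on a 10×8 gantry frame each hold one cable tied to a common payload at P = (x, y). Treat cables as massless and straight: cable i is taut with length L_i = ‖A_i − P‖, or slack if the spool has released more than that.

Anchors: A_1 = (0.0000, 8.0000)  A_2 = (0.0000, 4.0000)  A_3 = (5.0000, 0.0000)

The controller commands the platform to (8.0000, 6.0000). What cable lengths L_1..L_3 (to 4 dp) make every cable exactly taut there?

L_1: Δ = A_1−P = (-8.0000, 2.0000) → ‖Δ‖ = √68.0000 = 8.2462
L_2: Δ = A_2−P = (-8.0000, -2.0000) → ‖Δ‖ = √68.0000 = 8.2462
L_3: Δ = A_3−P = (-3.0000, -6.0000) → ‖Δ‖ = √45.0000 = 6.7082

(8.2462, 8.2462, 6.7082)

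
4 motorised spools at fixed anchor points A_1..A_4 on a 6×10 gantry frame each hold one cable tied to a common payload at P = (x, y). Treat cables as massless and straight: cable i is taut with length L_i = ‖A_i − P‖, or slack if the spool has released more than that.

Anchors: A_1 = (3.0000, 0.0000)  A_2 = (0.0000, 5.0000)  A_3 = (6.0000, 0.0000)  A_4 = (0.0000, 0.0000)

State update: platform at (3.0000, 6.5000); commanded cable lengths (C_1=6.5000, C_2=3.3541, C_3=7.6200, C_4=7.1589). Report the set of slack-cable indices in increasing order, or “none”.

3

cable 1: L_1 = ‖A_1−P‖ = 6.5000;  C_1 = 6.5000 → taut
cable 2: L_2 = ‖A_2−P‖ = 3.3541;  C_2 = 3.3541 → taut
cable 3: L_3 = ‖A_3−P‖ = 7.1589;  C_3 = 7.6200 → slack
cable 4: L_4 = ‖A_4−P‖ = 7.1589;  C_4 = 7.1589 → taut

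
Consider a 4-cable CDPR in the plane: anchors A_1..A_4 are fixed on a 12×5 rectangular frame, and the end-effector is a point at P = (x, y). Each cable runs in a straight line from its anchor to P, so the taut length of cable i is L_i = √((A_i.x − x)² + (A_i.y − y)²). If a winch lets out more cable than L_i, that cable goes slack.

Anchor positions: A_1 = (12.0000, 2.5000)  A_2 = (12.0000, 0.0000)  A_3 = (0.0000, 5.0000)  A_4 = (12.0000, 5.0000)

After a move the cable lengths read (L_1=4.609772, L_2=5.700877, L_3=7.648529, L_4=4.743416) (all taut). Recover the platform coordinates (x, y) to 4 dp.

(7.5000, 3.5000)

each cable: (A_i−P)·(A_i−P) = L_i²; let c_i = ‖A_i‖²−L_i²
c_1 = 144.0000+6.2500−21.2500 = 129.0000
row 1: 0.0000x + 5.0000y = 17.5000  (c_2=111.5000)
row 2: 24.0000x − 5.0000y = 162.5000  (c_3=-33.5000)
row 3: 0.0000x − 5.0000y = -17.5000  (c_4=146.5000)
Cramer on rows 1–2 → x = 7.5000, y = 3.5000
check cable 4: ‖A_4−P‖² = 22.5000 ≈ L_4² = 22.5000 ✓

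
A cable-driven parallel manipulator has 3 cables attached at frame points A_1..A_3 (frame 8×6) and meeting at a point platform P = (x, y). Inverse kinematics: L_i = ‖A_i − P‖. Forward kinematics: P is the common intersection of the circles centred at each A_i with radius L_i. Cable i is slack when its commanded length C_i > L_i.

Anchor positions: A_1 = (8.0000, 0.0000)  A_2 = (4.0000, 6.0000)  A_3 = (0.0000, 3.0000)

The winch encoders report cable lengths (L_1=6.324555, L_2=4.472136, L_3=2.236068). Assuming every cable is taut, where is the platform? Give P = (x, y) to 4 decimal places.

circle eqns → linear via eq_j − eq_1; set c_j = A_j·A_j − L_j²
c_1 = 64.0000+0.0000−40.0000 = 24.0000
8.0000·x − 12.0000·y = c_1−c_2 = -8.0000
16.0000·x − 6.0000·y = c_1−c_3 = 20.0000
solve first two rows → x=2.0000, y=2.0000

(2.0000, 2.0000)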